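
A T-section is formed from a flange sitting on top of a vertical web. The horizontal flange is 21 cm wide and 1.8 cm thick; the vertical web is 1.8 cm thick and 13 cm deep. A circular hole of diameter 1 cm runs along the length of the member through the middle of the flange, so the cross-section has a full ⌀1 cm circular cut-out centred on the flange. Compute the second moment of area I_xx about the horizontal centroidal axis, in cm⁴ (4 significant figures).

Split into non-overlapping primitives; take the origin at the lower-left of the bounding box.
Flange: 21 × 1.8, A = 37.8 cm², y = 13.9 cm, Ī = 10.206 cm⁴.
Web: 1.8 × 13, A = 23.4 cm², y = 6.5 cm, Ī = 329.55 cm⁴.
Hole (subtracted): ⌀1, A = 0.785398 cm², y = 13.9 cm, Ī = 0.0490874 cm⁴.
Centroid: ȳ = ΣA·y / ΣA = 11.0338 cm.
Transfer each piece to the horizontal centroidal axis using Ī + A·d² with d = y − 11.0338:
  flange: d = 2.86619 cm → contributes +320.736 cm⁴
  web: d = -4.53381 cm → contributes +810.546 cm⁴
  hole: d = 2.86619 cm → contributes −6.50119 cm⁴
Total I = 1124.78 cm⁴.

I_xx ≈ 1125 cm⁴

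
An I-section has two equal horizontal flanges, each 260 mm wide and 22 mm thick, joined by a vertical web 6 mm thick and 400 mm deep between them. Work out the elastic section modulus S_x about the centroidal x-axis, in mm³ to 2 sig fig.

S_x ≈ 2.4 × 10⁶ mm³

Treat the section as a set of non-overlapping primitives; coordinates are from the bounding-box lower-left.
Bottom flange: 260 × 22, A = 5 720 mm², y = 11 mm, Ī = 230 707 mm⁴.
Web: 6 × 400, A = 2 400 mm², y = 222 mm, Ī = 32 000 000 mm⁴.
Top flange: 260 × 22, A = 5 720 mm², y = 433 mm, Ī = 230 707 mm⁴.
By symmetry the centroid is at mid-height, ȳ = 222 mm.
Transfer each piece to the centroidal x-axis using Ī + A·d² with d = y − 222:
  bottom flange: d = -211 mm → contributes +254 890 827 mm⁴
  web: d = 0 mm → contributes +32 000 000 mm⁴
  top flange: d = 211 mm → contributes +254 890 827 mm⁴
Total I = 541 781 653 mm⁴.
Extreme fibre distance c = 222 mm; S = I/c = 2 440 458 mm³.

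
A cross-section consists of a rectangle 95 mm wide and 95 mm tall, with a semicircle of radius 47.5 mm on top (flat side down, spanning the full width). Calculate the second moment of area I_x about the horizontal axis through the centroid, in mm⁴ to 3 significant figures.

I_x ≈ 1.90 × 10⁷ mm⁴

Decompose the section into non-overlapping parts with the origin at the bottom-left of its bounding rectangle.
Rectangular body: 95 × 95, A = 9 025 mm², y = 47.5 mm, Ī = 6 787 552 mm⁴.
Semicircular cap: semicircle r = 47.5, A = 3544.1 mm², y = 115.16 mm, Ī = 558 736 mm⁴.
Centroid: ȳ = ΣA·y / ΣA = 66.578 mm.
Transfer each piece to the horizontal axis through the centroid using Ī + A·d² with d = y − 66.578:
  rectangular body: d = -19.078 mm → contributes +10 072 372 mm⁴
  semicircular cap: d = 48.582 mm → contributes +8 923 462 mm⁴
Total I = 18 995 834 mm⁴.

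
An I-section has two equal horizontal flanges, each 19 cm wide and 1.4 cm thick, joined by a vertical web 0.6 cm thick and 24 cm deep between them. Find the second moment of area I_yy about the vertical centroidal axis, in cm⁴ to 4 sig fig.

Split into non-overlapping primitives; take the origin at the lower-left of the bounding box.
Bottom flange: 19 × 1.4, A = 26.6 cm², x = 9.5 cm, Ī = 800.217 cm⁴.
Web: 0.6 × 24, A = 14.4 cm², x = 9.5 cm, Ī = 0.432 cm⁴.
Top flange: 19 × 1.4, A = 26.6 cm², x = 9.5 cm, Ī = 800.217 cm⁴.
By symmetry the centroid is at mid-width, x̄ = 9.5 cm.
All pieces are centred on the vertical centroidal axis, so I = ΣĪ = 1600.87 cm⁴.

I_yy ≈ 1601 cm⁴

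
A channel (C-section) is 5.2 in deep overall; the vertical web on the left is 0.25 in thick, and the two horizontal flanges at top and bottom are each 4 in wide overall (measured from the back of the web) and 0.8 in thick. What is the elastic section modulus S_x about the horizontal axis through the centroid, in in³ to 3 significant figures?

S_x ≈ 12.4 in³

Split into non-overlapping primitives; take the origin at the lower-left of the bounding box.
Web: 0.25 × 5.2, A = 1.3 in², y = 2.6 in, Ī = 2.9293 in⁴.
Top flange (beyond web): 3.75 × 0.8, A = 3 in², y = 4.8 in, Ī = 0.16 in⁴.
Bottom flange (beyond web): 3.75 × 0.8, A = 3 in², y = 0.4 in, Ī = 0.16 in⁴.
By symmetry the centroid is at mid-height, ȳ = 2.6 in.
Transfer each piece to the horizontal axis through the centroid using Ī + A·d² with d = y − 2.6:
  web: d = 0 in → contributes +2.9293 in⁴
  top flange (beyond web): d = 2.2 in → contributes +14.68 in⁴
  bottom flange (beyond web): d = -2.2 in → contributes +14.68 in⁴
Total I = 32.289 in⁴.
Extreme fibre distance c = 2.6 in; S = I/c = 12.419 in³.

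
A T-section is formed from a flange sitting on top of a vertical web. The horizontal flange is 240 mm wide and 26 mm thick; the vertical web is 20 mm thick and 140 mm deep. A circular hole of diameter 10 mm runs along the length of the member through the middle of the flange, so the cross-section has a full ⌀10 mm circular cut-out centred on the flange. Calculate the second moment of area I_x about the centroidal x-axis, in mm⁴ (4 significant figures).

Decompose the section into non-overlapping parts with the origin at the bottom-left of its bounding rectangle.
Flange: 240 × 26, A = 6 240 mm², y = 153 mm, Ī = 351 520 mm⁴.
Web: 20 × 140, A = 2 800 mm², y = 70 mm, Ī = 4 573 333 mm⁴.
Hole (subtracted): ⌀10, A = 78.5398 mm², y = 153 mm, Ī = 490.874 mm⁴.
Centroid: ȳ = ΣA·y / ΣA = 127.067 mm.
Transfer each piece to the centroidal x-axis using Ī + A·d² with d = y − 127.067:
  flange: d = 25.9333 mm → contributes +4 548 136 mm⁴
  web: d = -57.0667 mm → contributes +13 691 845 mm⁴
  hole: d = 25.9333 mm → contributes −53311.6 mm⁴
Total I = 18 186 670 mm⁴.

I_x ≈ 1.819 × 10⁷ mm⁴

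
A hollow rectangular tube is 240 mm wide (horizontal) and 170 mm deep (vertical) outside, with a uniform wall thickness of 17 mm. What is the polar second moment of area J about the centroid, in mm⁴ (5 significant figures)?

J ≈ 1.5184 × 10⁸ mm⁴

Decompose the section into non-overlapping parts with the origin at the bottom-left of its bounding rectangle.
Outer rectangle: 240 × 170, A = 40 800 mm², y = 85 mm, Ī = 98 260 000 mm⁴.
Inner void (subtracted): 206 × 136, A = 28 016 mm², y = 85 mm, Ī = 43 181 995 mm⁴.
By symmetry the centroid is at mid-height, ȳ = 85 mm.
All pieces are centred on the centroidal x-axis, so I = ΣĪ (holes subtracted) = 55 078 005 mm⁴.
Repeating about the centroidal y-axis gives I_y = 96 766 085 mm⁴.
Polar second moment: J = I_x + I_y = 151 844 091 mm⁴.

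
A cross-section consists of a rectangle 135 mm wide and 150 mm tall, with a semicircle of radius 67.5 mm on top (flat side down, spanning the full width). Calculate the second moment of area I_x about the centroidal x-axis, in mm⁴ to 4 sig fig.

Decompose the section into non-overlapping parts with the origin at the bottom-left of its bounding rectangle.
Rectangular body: 135 × 150, A = 20 250 mm², y = 75 mm, Ī = 37 968 750 mm⁴.
Semicircular cap: semicircle r = 67.5, A = 7156.94 mm², y = 178.648 mm, Ī = 2 278 490 mm⁴.
Centroid: ȳ = ΣA·y / ΣA = 102.066 mm.
Transfer each piece to the centroidal x-axis using Ī + A·d² with d = y − 102.066:
  rectangular body: d = -27.0662 mm → contributes +52 803 481 mm⁴
  semicircular cap: d = 76.5817 mm → contributes +44 252 193 mm⁴
Total I = 97 055 674 mm⁴.

I_x ≈ 9.706 × 10⁷ mm⁴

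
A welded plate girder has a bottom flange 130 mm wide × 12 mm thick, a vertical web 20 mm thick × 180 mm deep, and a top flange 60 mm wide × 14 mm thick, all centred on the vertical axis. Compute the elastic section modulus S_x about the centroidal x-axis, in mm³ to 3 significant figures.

S_x ≈ 2.71 × 10⁵ mm³

Split into non-overlapping primitives; take the origin at the lower-left of the bounding box.
Bottom plate: 130 × 12, A = 1 560 mm², y = 6 mm, Ī = 18 720 mm⁴.
Web plate: 20 × 180, A = 3 600 mm², y = 102 mm, Ī = 9 720 000 mm⁴.
Top plate: 60 × 14, A = 840 mm², y = 199 mm, Ī = 13 720 mm⁴.
Centroid: ȳ = ΣA·y / ΣA = 90.62 mm.
Transfer each piece to the centroidal x-axis using Ī + A·d² with d = y − 90.62:
  bottom plate: d = -84.62 mm → contributes +11 189 169 mm⁴
  web plate: d = 11.38 mm → contributes +10 186 216 mm⁴
  top plate: d = 108.38 mm → contributes +9 880 548 mm⁴
Total I = 31 255 934 mm⁴.
Extreme fibre distance c = 115.38 mm; S = I/c = 270 896 mm³.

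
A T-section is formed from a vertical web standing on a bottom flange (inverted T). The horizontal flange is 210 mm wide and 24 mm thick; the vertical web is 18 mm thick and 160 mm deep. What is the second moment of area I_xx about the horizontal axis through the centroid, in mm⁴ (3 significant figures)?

I_xx ≈ 2.19 × 10⁷ mm⁴

Treat the section as a set of non-overlapping primitives; coordinates are from the bounding-box lower-left.
Flange: 210 × 24, A = 5 040 mm², y = 12 mm, Ī = 241 920 mm⁴.
Web: 18 × 160, A = 2 880 mm², y = 104 mm, Ī = 6 144 000 mm⁴.
Centroid: ȳ = ΣA·y / ΣA = 45.455 mm.
Transfer each piece to the horizontal axis through the centroid using Ī + A·d² with d = y − 45.455:
  flange: d = -33.455 mm → contributes +5 882 721 mm⁴
  web: d = 58.545 mm → contributes +16 015 402 mm⁴
Total I = 21 898 124 mm⁴.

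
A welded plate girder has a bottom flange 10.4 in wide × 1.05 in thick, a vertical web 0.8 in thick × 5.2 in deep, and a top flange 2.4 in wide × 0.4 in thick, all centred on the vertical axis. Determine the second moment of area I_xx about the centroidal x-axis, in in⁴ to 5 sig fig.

I_xx ≈ 62.943 in⁴

Split into non-overlapping primitives; take the origin at the lower-left of the bounding box.
Bottom plate: 10.4 × 1.05, A = 10.92 in², y = 0.525 in, Ī = 1.003275 in⁴.
Web plate: 0.8 × 5.2, A = 4.16 in², y = 3.65 in, Ī = 9.373867 in⁴.
Top plate: 2.4 × 0.4, A = 0.96 in², y = 6.45 in, Ī = 0.0128 in⁴.
Centroid: ȳ = ΣA·y / ΣA = 1.690087 in.
Transfer each piece to the centroidal x-axis using Ī + A·d² with d = y − 1.690087:
  bottom plate: d = -1.165087 in → contributes +15.82639 in⁴
  web plate: d = 1.959913 in → contributes +25.3535 in⁴
  top plate: d = 4.759913 in → contributes +21.7633 in⁴
Total I = 62.94319 in⁴.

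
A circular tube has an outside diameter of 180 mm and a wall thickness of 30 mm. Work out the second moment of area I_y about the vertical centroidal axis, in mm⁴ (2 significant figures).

I_y ≈ 4.1 × 10⁷ mm⁴

Split into non-overlapping primitives; take the origin at the lower-left of the bounding box.
Outer circle: ⌀180, A = 25 447 mm², x = 90 mm, Ī = 51 529 974 mm⁴.
Bore (subtracted): ⌀120, A = 11 310 mm², x = 90 mm, Ī = 10 178 760 mm⁴.
By symmetry the centroid is at mid-width, x̄ = 90 mm.
All pieces are centred on the vertical centroidal axis, so I = ΣĪ (holes subtracted) = 41 351 213 mm⁴.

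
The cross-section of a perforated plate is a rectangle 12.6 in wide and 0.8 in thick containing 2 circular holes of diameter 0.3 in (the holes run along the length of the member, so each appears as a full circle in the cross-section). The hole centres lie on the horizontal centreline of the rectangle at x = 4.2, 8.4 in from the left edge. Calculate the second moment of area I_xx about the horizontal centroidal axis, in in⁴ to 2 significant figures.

I_xx ≈ 0.54 in⁴

Break the section into simple shapes (no overlaps), measuring from the bottom-left corner of the bounding box.
Plate: 12.6 × 0.8, A = 10.08 in², y = 0.4 in, Ī = 0.5376 in⁴.
Hole 1 (subtracted): ⌀0.3, A = 0.07069 in², y = 0.4 in, Ī = 0.0003976 in⁴.
Hole 2 (subtracted): ⌀0.3, A = 0.07069 in², y = 0.4 in, Ī = 0.0003976 in⁴.
By symmetry the centroid is at mid-height, ȳ = 0.4 in.
All pieces are centred on the horizontal centroidal axis, so I = ΣĪ (holes subtracted) = 0.5368 in⁴.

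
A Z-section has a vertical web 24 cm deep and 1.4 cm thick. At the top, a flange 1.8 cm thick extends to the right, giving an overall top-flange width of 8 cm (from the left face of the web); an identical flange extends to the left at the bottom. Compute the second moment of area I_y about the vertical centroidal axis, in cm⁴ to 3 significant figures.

Decompose the section into non-overlapping parts with the origin at the bottom-left of its bounding rectangle.
Web: 1.4 × 24, A = 33.6 cm², x = 7.3 cm, Ī = 5.488 cm⁴.
Top flange (beyond web): 6.6 × 1.8, A = 11.88 cm², x = 11.3 cm, Ī = 43.124 cm⁴.
Bottom flange (beyond web): 6.6 × 1.8, A = 11.88 cm², x = 3.3 cm, Ī = 43.124 cm⁴.
Centroid: x̄ = ΣA·x / ΣA = 7.3 cm.
Transfer each piece to the vertical centroidal axis using Ī + A·d² with d = x − 7.3:
  web: d = 0 cm → contributes +5.488 cm⁴
  top flange (beyond web): d = 4 cm → contributes +233.2 cm⁴
  bottom flange (beyond web): d = -4 cm → contributes +233.2 cm⁴
Total I = 471.9 cm⁴.

I_y ≈ 472 cm⁴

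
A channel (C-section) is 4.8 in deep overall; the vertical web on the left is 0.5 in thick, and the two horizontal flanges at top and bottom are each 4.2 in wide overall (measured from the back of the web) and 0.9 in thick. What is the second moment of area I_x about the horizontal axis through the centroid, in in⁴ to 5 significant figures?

I_x ≈ 30.382 in⁴

Decompose the section into non-overlapping parts with the origin at the bottom-left of its bounding rectangle.
Web: 0.5 × 4.8, A = 2.4 in², y = 2.4 in, Ī = 4.608 in⁴.
Top flange (beyond web): 3.7 × 0.9, A = 3.33 in², y = 4.35 in, Ī = 0.224775 in⁴.
Bottom flange (beyond web): 3.7 × 0.9, A = 3.33 in², y = 0.45 in, Ī = 0.224775 in⁴.
By symmetry the centroid is at mid-height, ȳ = 2.4 in.
Transfer each piece to the horizontal axis through the centroid using Ī + A·d² with d = y − 2.4:
  web: d = 0 in → contributes +4.608 in⁴
  top flange (beyond web): d = 1.95 in → contributes +12.8871 in⁴
  bottom flange (beyond web): d = -1.95 in → contributes +12.8871 in⁴
Total I = 30.3822 in⁴.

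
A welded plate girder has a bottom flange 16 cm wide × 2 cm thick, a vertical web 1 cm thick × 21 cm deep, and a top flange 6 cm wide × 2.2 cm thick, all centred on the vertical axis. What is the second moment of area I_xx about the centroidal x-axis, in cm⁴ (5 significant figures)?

I_xx ≈ 6098.4 cm⁴

Break the section into simple shapes (no overlaps), measuring from the bottom-left corner of the bounding box.
Bottom plate: 16 × 2, A = 32 cm², y = 1 cm, Ī = 10.66667 cm⁴.
Web plate: 1 × 21, A = 21 cm², y = 12.5 cm, Ī = 771.75 cm⁴.
Top plate: 6 × 2.2, A = 13.2 cm², y = 24.1 cm, Ī = 5.324 cm⁴.
Centroid: ȳ = ΣA·y / ΣA = 9.254079 cm.
Transfer each piece to the centroidal x-axis using Ī + A·d² with d = y − 9.254079:
  bottom plate: d = -8.254079 cm → contributes +2190.821 cm⁴
  web plate: d = 3.245921 cm → contributes +993.0061 cm⁴
  top plate: d = 14.84592 cm → contributes +2914.622 cm⁴
Total I = 6098.449 cm⁴.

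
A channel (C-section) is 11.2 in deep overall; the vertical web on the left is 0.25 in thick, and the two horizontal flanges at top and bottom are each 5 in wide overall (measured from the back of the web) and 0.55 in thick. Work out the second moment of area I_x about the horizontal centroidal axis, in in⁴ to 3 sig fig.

Split into non-overlapping primitives; take the origin at the lower-left of the bounding box.
Web: 0.25 × 11.2, A = 2.8 in², y = 5.6 in, Ī = 29.269 in⁴.
Top flange (beyond web): 4.75 × 0.55, A = 2.6125 in², y = 10.925 in, Ī = 0.065857 in⁴.
Bottom flange (beyond web): 4.75 × 0.55, A = 2.6125 in², y = 0.275 in, Ī = 0.065857 in⁴.
By symmetry the centroid is at mid-height, ȳ = 5.6 in.
Transfer each piece to the horizontal centroidal axis using Ī + A·d² with d = y − 5.6:
  web: d = 0 in → contributes +29.269 in⁴
  top flange (beyond web): d = 5.325 in → contributes +74.145 in⁴
  bottom flange (beyond web): d = -5.325 in → contributes +74.145 in⁴
Total I = 177.56 in⁴.

I_x ≈ 178 in⁴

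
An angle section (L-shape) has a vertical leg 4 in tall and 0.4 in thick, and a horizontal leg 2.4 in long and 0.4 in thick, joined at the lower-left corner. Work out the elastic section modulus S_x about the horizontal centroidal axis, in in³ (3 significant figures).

S_x ≈ 1.49 in³

Split into non-overlapping primitives; take the origin at the lower-left of the bounding box.
Vertical leg: 0.4 × 4, A = 1.6 in², y = 2 in, Ī = 2.1333 in⁴.
Horizontal leg (remainder): 2 × 0.4, A = 0.8 in², y = 0.2 in, Ī = 0.010667 in⁴.
Centroid: ȳ = ΣA·y / ΣA = 1.4 in.
Transfer each piece to the horizontal centroidal axis using Ī + A·d² with d = y − 1.4:
  vertical leg: d = 0.6 in → contributes +2.7093 in⁴
  horizontal leg (remainder): d = -1.2 in → contributes +1.1627 in⁴
Total I = 3.872 in⁴.
Extreme fibre distance c = 2.6 in; S = I/c = 1.4892 in³.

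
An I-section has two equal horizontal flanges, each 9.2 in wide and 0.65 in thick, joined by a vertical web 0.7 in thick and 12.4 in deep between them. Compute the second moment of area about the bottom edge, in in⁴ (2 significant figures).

I_base ≈ 1600 in⁴

Break the section into simple shapes (no overlaps), measuring from the bottom-left corner of the bounding box.
Bottom flange: 9.2 × 0.65, A = 5.98 in², y = 0.325 in, Ī = 0.2105 in⁴.
Web: 0.7 × 12.4, A = 8.68 in², y = 6.85 in, Ī = 111.2 in⁴.
Top flange: 9.2 × 0.65, A = 5.98 in², y = 13.38 in, Ī = 0.2105 in⁴.
Transfer each piece to the base of the section using Ī + A·d² with d = y − 0:
  bottom flange: d = 0.325 in → contributes +0.8422 in⁴
  web: d = 6.85 in → contributes +518.5 in⁴
  top flange: d = 13.38 in → contributes +1 070 in⁴
Total I = 1 589 in⁴.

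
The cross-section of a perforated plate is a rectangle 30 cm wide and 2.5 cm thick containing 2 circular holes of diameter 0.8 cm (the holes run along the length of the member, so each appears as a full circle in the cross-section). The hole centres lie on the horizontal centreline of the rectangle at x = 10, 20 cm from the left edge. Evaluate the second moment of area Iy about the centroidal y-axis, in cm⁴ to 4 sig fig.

Iy ≈ 5600 cm⁴

Treat the section as a set of non-overlapping primitives; coordinates are from the bounding-box lower-left.
Plate: 30 × 2.5, A = 75 cm², x = 15 cm, Ī = 5 625 cm⁴.
Hole 1 (subtracted): ⌀0.8, A = 0.502655 cm², x = 10 cm, Ī = 0.0201062 cm⁴.
Hole 2 (subtracted): ⌀0.8, A = 0.502655 cm², x = 20 cm, Ī = 0.0201062 cm⁴.
By symmetry the centroid is at mid-width, x̄ = 15 cm.
Transfer each piece to the centroidal y-axis using Ī + A·d² with d = x − 15:
  plate: d = 0 cm → contributes +5 625 cm⁴
  hole 1: d = -5 cm → contributes −12.5865 cm⁴
  hole 2: d = 5 cm → contributes −12.5865 cm⁴
Total I = 5599.83 cm⁴.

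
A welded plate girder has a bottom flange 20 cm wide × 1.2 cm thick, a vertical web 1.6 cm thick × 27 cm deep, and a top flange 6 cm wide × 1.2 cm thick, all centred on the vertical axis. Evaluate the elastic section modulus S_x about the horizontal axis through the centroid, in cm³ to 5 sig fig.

Treat the section as a set of non-overlapping primitives; coordinates are from the bounding-box lower-left.
Bottom plate: 20 × 1.2, A = 24 cm², y = 0.6 cm, Ī = 2.88 cm⁴.
Web plate: 1.6 × 27, A = 43.2 cm², y = 14.7 cm, Ī = 2624.4 cm⁴.
Top plate: 6 × 1.2, A = 7.2 cm², y = 28.8 cm, Ī = 0.864 cm⁴.
Centroid: ȳ = ΣA·y / ΣA = 11.51613 cm.
Transfer each piece to the horizontal axis through the centroid using Ī + A·d² with d = y − 11.51613:
  bottom plate: d = -10.91613 cm → contributes +2862.765 cm⁴
  web plate: d = 3.183871 cm → contributes +3062.32 cm⁴
  top plate: d = 17.28387 cm → contributes +2151.736 cm⁴
Total I = 8076.821 cm⁴.
Extreme fibre distance c = 17.88387 cm; S = I/c = 451.626 cm³.

S_x ≈ 451.63 cm³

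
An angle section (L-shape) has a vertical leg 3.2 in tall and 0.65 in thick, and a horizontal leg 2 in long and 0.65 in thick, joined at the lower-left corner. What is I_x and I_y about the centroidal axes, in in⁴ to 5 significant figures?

I_x ≈ 2.8091 in⁴, I_y ≈ 0.82365 in⁴

Break the section into simple shapes (no overlaps), measuring from the bottom-left corner of the bounding box.
Vertical leg: 0.65 × 3.2, A = 2.08 in², y = 1.6 in, Ī = 1.774933 in⁴.
Horizontal leg (remainder): 1.35 × 0.65, A = 0.8775 in², y = 0.325 in, Ī = 0.03089531 in⁴.
Centroid: ȳ = ΣA·y / ΣA = 1.221703 in.
Transfer each piece to the centroidal x-axis using Ī + A·d² with d = y − 1.221703:
  vertical leg: d = 0.3782967 in → contributes +2.072599 in⁴
  horizontal leg (remainder): d = -0.8967033 in → contributes +0.7364727 in⁴
Total I = 2.809072 in⁴.
For the y-axis: x̄ = 0.6217033 in.
Repeating about the centroidal y-axis gives I_y = 0.8236465 in⁴.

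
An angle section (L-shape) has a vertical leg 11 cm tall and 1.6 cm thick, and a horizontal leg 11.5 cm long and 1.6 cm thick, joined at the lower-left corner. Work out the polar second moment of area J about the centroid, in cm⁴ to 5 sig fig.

J ≈ 773.77 cm⁴

Decompose the section into non-overlapping parts with the origin at the bottom-left of its bounding rectangle.
Vertical leg: 1.6 × 11, A = 17.6 cm², y = 5.5 cm, Ī = 177.4667 cm⁴.
Horizontal leg (remainder): 9.9 × 1.6, A = 15.84 cm², y = 0.8 cm, Ī = 3.3792 cm⁴.
Centroid: ȳ = ΣA·y / ΣA = 3.273684 cm.
Transfer each piece to the centroidal x-axis using Ī + A·d² with d = y − 3.273684:
  vertical leg: d = 2.226316 cm → contributes +264.7007 cm⁴
  horizontal leg (remainder): d = -2.473684 cm → contributes +100.306 cm⁴
Total I = 365.0067 cm⁴.
For the y-axis: x̄ = 3.523684 cm.
Repeating about the centroidal y-axis gives I_y = 408.7647 cm⁴.
Polar second moment: J = I_x + I_y = 773.7714 cm⁴.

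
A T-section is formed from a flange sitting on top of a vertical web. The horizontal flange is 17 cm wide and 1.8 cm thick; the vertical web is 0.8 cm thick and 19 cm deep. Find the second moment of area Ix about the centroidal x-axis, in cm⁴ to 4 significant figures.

Split into non-overlapping primitives; take the origin at the lower-left of the bounding box.
Flange: 17 × 1.8, A = 30.6 cm², y = 19.9 cm, Ī = 8.262 cm⁴.
Web: 0.8 × 19, A = 15.2 cm², y = 9.5 cm, Ī = 457.267 cm⁴.
Centroid: ȳ = ΣA·y / ΣA = 16.4485 cm.
Transfer each piece to the centroidal x-axis using Ī + A·d² with d = y − 16.4485:
  flange: d = 3.45153 cm → contributes +372.801 cm⁴
  web: d = -6.94847 cm → contributes +1191.14 cm⁴
Total I = 1563.94 cm⁴.

Ix ≈ 1564 cm⁴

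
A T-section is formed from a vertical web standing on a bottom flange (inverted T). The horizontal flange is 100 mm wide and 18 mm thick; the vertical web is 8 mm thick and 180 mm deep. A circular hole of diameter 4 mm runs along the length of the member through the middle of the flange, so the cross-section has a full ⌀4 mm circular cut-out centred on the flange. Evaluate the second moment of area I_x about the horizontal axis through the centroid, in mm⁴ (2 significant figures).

I_x ≈ 1.2 × 10⁷ mm⁴

Decompose the section into non-overlapping parts with the origin at the bottom-left of its bounding rectangle.
Flange: 100 × 18, A = 1 800 mm², y = 9 mm, Ī = 48 600 mm⁴.
Web: 8 × 180, A = 1 440 mm², y = 108 mm, Ī = 3 888 000 mm⁴.
Hole (subtracted): ⌀4, A = 12.57 mm², y = 9 mm, Ī = 12.57 mm⁴.
Centroid: ȳ = ΣA·y / ΣA = 53.17 mm.
Transfer each piece to the horizontal axis through the centroid using Ī + A·d² with d = y − 53.17:
  flange: d = -44.17 mm → contributes +3 560 590 mm⁴
  web: d = 54.83 mm → contributes +8 216 905 mm⁴
  hole: d = -44.17 mm → contributes −24 531 mm⁴
Total I = 11 752 964 mm⁴.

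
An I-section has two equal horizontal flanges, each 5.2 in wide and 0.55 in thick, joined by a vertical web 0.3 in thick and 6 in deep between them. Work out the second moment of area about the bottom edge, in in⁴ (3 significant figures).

I_base ≈ 162 in⁴

Decompose the section into non-overlapping parts with the origin at the bottom-left of its bounding rectangle.
Bottom flange: 5.2 × 0.55, A = 2.86 in², y = 0.275 in, Ī = 0.072096 in⁴.
Web: 0.3 × 6, A = 1.8 in², y = 3.55 in, Ī = 5.4 in⁴.
Top flange: 5.2 × 0.55, A = 2.86 in², y = 6.825 in, Ī = 0.072096 in⁴.
Transfer each piece to a horizontal axis along the bottom face using Ī + A·d² with d = y − 0:
  bottom flange: d = 0.275 in → contributes +0.28838 in⁴
  web: d = 3.55 in → contributes +28.085 in⁴
  top flange: d = 6.825 in → contributes +133.29 in⁴
Total I = 161.67 in⁴.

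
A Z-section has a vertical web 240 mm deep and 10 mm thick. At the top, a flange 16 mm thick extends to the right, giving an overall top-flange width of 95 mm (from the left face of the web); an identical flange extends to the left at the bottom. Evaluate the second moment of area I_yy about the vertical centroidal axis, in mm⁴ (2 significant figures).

I_yy ≈ 7.8 × 10⁶ mm⁴

Decompose the section into non-overlapping parts with the origin at the bottom-left of its bounding rectangle.
Web: 10 × 240, A = 2 400 mm², x = 90 mm, Ī = 20 000 mm⁴.
Top flange (beyond web): 85 × 16, A = 1 360 mm², x = 137.5 mm, Ī = 818 833 mm⁴.
Bottom flange (beyond web): 85 × 16, A = 1 360 mm², x = 42.5 mm, Ī = 818 833 mm⁴.
Centroid: x̄ = ΣA·x / ΣA = 90 mm.
Transfer each piece to the vertical centroidal axis using Ī + A·d² with d = x − 90:
  web: d = 0 mm → contributes +20 000 mm⁴
  top flange (beyond web): d = 47.5 mm → contributes +3 887 333 mm⁴
  bottom flange (beyond web): d = -47.5 mm → contributes +3 887 333 mm⁴
Total I = 7 794 667 mm⁴.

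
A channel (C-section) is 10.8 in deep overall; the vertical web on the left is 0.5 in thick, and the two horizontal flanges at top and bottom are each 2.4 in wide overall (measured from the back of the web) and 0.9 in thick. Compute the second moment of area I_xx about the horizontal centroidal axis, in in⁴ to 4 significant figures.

Decompose the section into non-overlapping parts with the origin at the bottom-left of its bounding rectangle.
Web: 0.5 × 10.8, A = 5.4 in², y = 5.4 in, Ī = 52.488 in⁴.
Top flange (beyond web): 1.9 × 0.9, A = 1.71 in², y = 10.35 in, Ī = 0.115425 in⁴.
Bottom flange (beyond web): 1.9 × 0.9, A = 1.71 in², y = 0.45 in, Ī = 0.115425 in⁴.
By symmetry the centroid is at mid-height, ȳ = 5.4 in.
Transfer each piece to the horizontal centroidal axis using Ī + A·d² with d = y − 5.4:
  web: d = 0 in → contributes +52.488 in⁴
  top flange (beyond web): d = 4.95 in → contributes +42.0147 in⁴
  bottom flange (beyond web): d = -4.95 in → contributes +42.0147 in⁴
Total I = 136.517 in⁴.

I_xx ≈ 136.5 in⁴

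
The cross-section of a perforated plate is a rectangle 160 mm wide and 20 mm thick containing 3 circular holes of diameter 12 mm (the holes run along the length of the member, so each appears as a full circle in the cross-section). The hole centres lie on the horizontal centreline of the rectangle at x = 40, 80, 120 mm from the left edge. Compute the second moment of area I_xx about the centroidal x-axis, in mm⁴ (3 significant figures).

I_xx ≈ 1.04 × 10⁵ mm⁴

Decompose the section into non-overlapping parts with the origin at the bottom-left of its bounding rectangle.
Plate: 160 × 20, A = 3 200 mm², y = 10 mm, Ī = 106 667 mm⁴.
Hole 1 (subtracted): ⌀12, A = 113.1 mm², y = 10 mm, Ī = 1017.9 mm⁴.
Hole 2 (subtracted): ⌀12, A = 113.1 mm², y = 10 mm, Ī = 1017.9 mm⁴.
Hole 3 (subtracted): ⌀12, A = 113.1 mm², y = 10 mm, Ī = 1017.9 mm⁴.
By symmetry the centroid is at mid-height, ȳ = 10 mm.
All pieces are centred on the centroidal x-axis, so I = ΣĪ (holes subtracted) = 103 613 mm⁴.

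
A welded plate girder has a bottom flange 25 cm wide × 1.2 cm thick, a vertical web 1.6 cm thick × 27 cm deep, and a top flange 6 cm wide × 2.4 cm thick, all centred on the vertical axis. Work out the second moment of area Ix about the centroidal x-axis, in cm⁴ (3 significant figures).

Ix ≈ 1.12 × 10⁴ cm⁴

Decompose the section into non-overlapping parts with the origin at the bottom-left of its bounding rectangle.
Bottom plate: 25 × 1.2, A = 30 cm², y = 0.6 cm, Ī = 3.6 cm⁴.
Web plate: 1.6 × 27, A = 43.2 cm², y = 14.7 cm, Ī = 2624.4 cm⁴.
Top plate: 6 × 2.4, A = 14.4 cm², y = 29.4 cm, Ī = 6.912 cm⁴.
Centroid: ȳ = ΣA·y / ΣA = 12.288 cm.
Transfer each piece to the centroidal x-axis using Ī + A·d² with d = y − 12.288:
  bottom plate: d = -11.688 cm → contributes +4101.6 cm⁴
  web plate: d = 2.4123 cm → contributes +2875.8 cm⁴
  top plate: d = 17.112 cm → contributes +4223.7 cm⁴
Total I = 11 201 cm⁴.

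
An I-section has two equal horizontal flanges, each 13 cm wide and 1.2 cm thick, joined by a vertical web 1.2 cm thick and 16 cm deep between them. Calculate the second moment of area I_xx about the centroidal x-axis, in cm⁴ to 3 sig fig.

I_xx ≈ 2720 cm⁴

Break the section into simple shapes (no overlaps), measuring from the bottom-left corner of the bounding box.
Bottom flange: 13 × 1.2, A = 15.6 cm², y = 0.6 cm, Ī = 1.872 cm⁴.
Web: 1.2 × 16, A = 19.2 cm², y = 9.2 cm, Ī = 409.6 cm⁴.
Top flange: 13 × 1.2, A = 15.6 cm², y = 17.8 cm, Ī = 1.872 cm⁴.
By symmetry the centroid is at mid-height, ȳ = 9.2 cm.
Transfer each piece to the centroidal x-axis using Ī + A·d² with d = y − 9.2:
  bottom flange: d = -8.6 cm → contributes +1155.6 cm⁴
  web: d = 0 cm → contributes +409.6 cm⁴
  top flange: d = 8.6 cm → contributes +1155.6 cm⁴
Total I = 2720.9 cm⁴.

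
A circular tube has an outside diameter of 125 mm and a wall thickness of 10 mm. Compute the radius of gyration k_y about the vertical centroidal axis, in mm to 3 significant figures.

k_y ≈ 40.8 mm

Split into non-overlapping primitives; take the origin at the lower-left of the bounding box.
Outer circle: ⌀125, A = 12 272 mm², x = 62.5 mm, Ī = 11 984 225 mm⁴.
Bore (subtracted): ⌀105, A = 8 659 mm², x = 62.5 mm, Ī = 5 966 602 mm⁴.
By symmetry the centroid is at mid-width, x̄ = 62.5 mm.
All pieces are centred on the vertical centroidal axis, so I = ΣĪ (holes subtracted) = 6 017 623 mm⁴.
Radius of gyration: k = √(I/A) = √(6 017 623 / 3612.8) = 40.812 mm.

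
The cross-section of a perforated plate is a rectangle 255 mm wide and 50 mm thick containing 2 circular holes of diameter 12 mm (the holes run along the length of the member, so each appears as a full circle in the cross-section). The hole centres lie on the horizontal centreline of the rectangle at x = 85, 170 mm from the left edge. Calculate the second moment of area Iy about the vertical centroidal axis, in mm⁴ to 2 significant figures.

Iy ≈ 6.9 × 10⁷ mm⁴

Split into non-overlapping primitives; take the origin at the lower-left of the bounding box.
Plate: 255 × 50, A = 12 750 mm², x = 127.5 mm, Ī = 69 089 063 mm⁴.
Hole 1 (subtracted): ⌀12, A = 113.1 mm², x = 85 mm, Ī = 1 018 mm⁴.
Hole 2 (subtracted): ⌀12, A = 113.1 mm², x = 170 mm, Ī = 1 018 mm⁴.
By symmetry the centroid is at mid-width, x̄ = 127.5 mm.
Transfer each piece to the vertical centroidal axis using Ī + A·d² with d = x − 127.5:
  plate: d = 0 mm → contributes +69 089 063 mm⁴
  hole 1: d = -42.5 mm → contributes −205 300 mm⁴
  hole 2: d = 42.5 mm → contributes −205 300 mm⁴
Total I = 68 678 463 mm⁴.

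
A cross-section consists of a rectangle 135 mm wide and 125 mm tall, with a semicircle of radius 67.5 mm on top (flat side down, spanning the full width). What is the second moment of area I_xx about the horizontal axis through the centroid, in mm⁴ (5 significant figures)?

Split into non-overlapping primitives; take the origin at the lower-left of the bounding box.
Rectangular body: 135 × 125, A = 16 875 mm², y = 62.5 mm, Ī = 21 972 656 mm⁴.
Semicircular cap: semicircle r = 67.5, A = 7156.941 mm², y = 153.6479 mm, Ī = 2 278 490 mm⁴.
Centroid: ȳ = ΣA·y / ΣA = 89.64471 mm.
Transfer each piece to the horizontal axis through the centroid using Ī + A·d² with d = y − 89.64471:
  rectangular body: d = -27.14471 mm → contributes +34 406 751 mm⁴
  semicircular cap: d = 64.00318 mm → contributes +31 596 233 mm⁴
Total I = 66 002 984 mm⁴.

I_xx ≈ 6.6003 × 10⁷ mm⁴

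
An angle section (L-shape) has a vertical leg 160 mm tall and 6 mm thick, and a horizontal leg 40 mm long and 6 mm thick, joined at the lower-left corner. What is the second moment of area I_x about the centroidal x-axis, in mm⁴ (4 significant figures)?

I_x ≈ 3.046 × 10⁶ mm⁴

Decompose the section into non-overlapping parts with the origin at the bottom-left of its bounding rectangle.
Vertical leg: 6 × 160, A = 960 mm², y = 80 mm, Ī = 2 048 000 mm⁴.
Horizontal leg (remainder): 34 × 6, A = 204 mm², y = 3 mm, Ī = 612 mm⁴.
Centroid: ȳ = ΣA·y / ΣA = 66.5052 mm.
Transfer each piece to the centroidal x-axis using Ī + A·d² with d = y − 66.5052:
  vertical leg: d = 13.4948 mm → contributes +2 222 826 mm⁴
  horizontal leg (remainder): d = -63.5052 mm → contributes +823 325 mm⁴
Total I = 3 046 151 mm⁴.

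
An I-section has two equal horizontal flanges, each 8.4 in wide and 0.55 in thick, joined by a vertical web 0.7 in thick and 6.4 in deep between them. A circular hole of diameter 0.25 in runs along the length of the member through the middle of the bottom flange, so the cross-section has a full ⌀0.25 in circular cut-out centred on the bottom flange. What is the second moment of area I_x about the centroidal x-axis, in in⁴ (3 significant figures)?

Treat the section as a set of non-overlapping primitives; coordinates are from the bounding-box lower-left.
Bottom flange: 8.4 × 0.55, A = 4.62 in², y = 0.275 in, Ī = 0.11646 in⁴.
Web: 0.7 × 6.4, A = 4.48 in², y = 3.75 in, Ī = 15.292 in⁴.
Top flange: 8.4 × 0.55, A = 4.62 in², y = 7.225 in, Ī = 0.11646 in⁴.
Hole (subtracted): ⌀0.25, A = 0.049087 in², y = 0.275 in, Ī = 0.00019175 in⁴.
Centroid: ȳ = ΣA·y / ΣA = 3.7625 in.
Transfer each piece to the centroidal x-axis using Ī + A·d² with d = y − 3.7625:
  bottom flange: d = -3.4875 in → contributes +56.307 in⁴
  web: d = -0.012477 in → contributes +15.292 in⁴
  top flange: d = 3.4625 in → contributes +55.506 in⁴
  hole: d = -3.4875 in → contributes −0.59722 in⁴
Total I = 126.51 in⁴.

I_x ≈ 127 in⁴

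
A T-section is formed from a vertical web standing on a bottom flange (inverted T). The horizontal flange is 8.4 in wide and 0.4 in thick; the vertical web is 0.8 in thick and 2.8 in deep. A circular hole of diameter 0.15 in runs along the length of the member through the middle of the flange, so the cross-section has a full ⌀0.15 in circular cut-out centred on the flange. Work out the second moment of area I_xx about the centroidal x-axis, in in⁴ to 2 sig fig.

Decompose the section into non-overlapping parts with the origin at the bottom-left of its bounding rectangle.
Flange: 8.4 × 0.4, A = 3.36 in², y = 0.2 in, Ī = 0.0448 in⁴.
Web: 0.8 × 2.8, A = 2.24 in², y = 1.8 in, Ī = 1.463 in⁴.
Hole (subtracted): ⌀0.15, A = 0.01767 in², y = 0.2 in, Ī = 0.00002485 in⁴.
Centroid: ȳ = ΣA·y / ΣA = 0.842 in.
Transfer each piece to the centroidal x-axis using Ī + A·d² with d = y − 0.842:
  flange: d = -0.642 in → contributes +1.43 in⁴
  web: d = 0.958 in → contributes +3.519 in⁴
  hole: d = -0.642 in → contributes −0.007309 in⁴
Total I = 4.942 in⁴.

I_xx ≈ 4.9 in⁴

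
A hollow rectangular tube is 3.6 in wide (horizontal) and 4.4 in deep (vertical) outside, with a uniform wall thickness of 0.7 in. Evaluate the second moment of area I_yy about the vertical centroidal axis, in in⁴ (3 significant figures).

Treat the section as a set of non-overlapping primitives; coordinates are from the bounding-box lower-left.
Outer rectangle: 3.6 × 4.4, A = 15.84 in², x = 1.8 in, Ī = 17.107 in⁴.
Inner void (subtracted): 2.2 × 3, A = 6.6 in², x = 1.8 in, Ī = 2.662 in⁴.
By symmetry the centroid is at mid-width, x̄ = 1.8 in.
All pieces are centred on the vertical centroidal axis, so I = ΣĪ (holes subtracted) = 14.445 in⁴.

I_yy ≈ 14.4 in⁴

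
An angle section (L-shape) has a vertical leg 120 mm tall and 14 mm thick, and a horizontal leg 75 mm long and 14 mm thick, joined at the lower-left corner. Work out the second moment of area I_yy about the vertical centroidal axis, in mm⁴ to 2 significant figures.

Split into non-overlapping primitives; take the origin at the lower-left of the bounding box.
Vertical leg: 14 × 120, A = 1 680 mm², x = 7 mm, Ī = 27 440 mm⁴.
Horizontal leg (remainder): 61 × 14, A = 854 mm², x = 44.5 mm, Ī = 264 811 mm⁴.
Centroid: x̄ = ΣA·x / ΣA = 19.64 mm.
Transfer each piece to the vertical centroidal axis using Ī + A·d² with d = x − 19.64:
  vertical leg: d = -12.64 mm → contributes +295 773 mm⁴
  horizontal leg (remainder): d = 24.86 mm → contributes +792 680 mm⁴
Total I = 1 088 453 mm⁴.

I_yy ≈ 1.1 × 10⁶ mm⁴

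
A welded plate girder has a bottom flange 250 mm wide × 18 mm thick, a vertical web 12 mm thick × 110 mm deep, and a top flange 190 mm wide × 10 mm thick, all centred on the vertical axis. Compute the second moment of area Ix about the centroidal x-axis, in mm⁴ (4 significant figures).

Ix ≈ 2.282 × 10⁷ mm⁴

Split into non-overlapping primitives; take the origin at the lower-left of the bounding box.
Bottom plate: 250 × 18, A = 4 500 mm², y = 9 mm, Ī = 121 500 mm⁴.
Web plate: 12 × 110, A = 1 320 mm², y = 73 mm, Ī = 1 331 000 mm⁴.
Top plate: 190 × 10, A = 1 900 mm², y = 133 mm, Ī = 15833.3 mm⁴.
Centroid: ȳ = ΣA·y / ΣA = 50.4611 mm.
Transfer each piece to the centroidal x-axis using Ī + A·d² with d = y − 50.4611:
  bottom plate: d = -41.4611 mm → contributes +7 857 118 mm⁴
  web plate: d = 22.5389 mm → contributes +2 001 560 mm⁴
  top plate: d = 82.5389 mm → contributes +12 959 894 mm⁴
Total I = 22 818 572 mm⁴.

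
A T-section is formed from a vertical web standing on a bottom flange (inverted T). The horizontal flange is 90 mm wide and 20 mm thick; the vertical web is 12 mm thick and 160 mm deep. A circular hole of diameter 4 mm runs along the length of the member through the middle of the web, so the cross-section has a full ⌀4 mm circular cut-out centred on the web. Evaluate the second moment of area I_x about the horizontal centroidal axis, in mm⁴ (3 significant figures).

I_x ≈ 1.17 × 10⁷ mm⁴

Treat the section as a set of non-overlapping primitives; coordinates are from the bounding-box lower-left.
Flange: 90 × 20, A = 1 800 mm², y = 10 mm, Ī = 60 000 mm⁴.
Web: 12 × 160, A = 1 920 mm², y = 100 mm, Ī = 4 096 000 mm⁴.
Hole (subtracted): ⌀4, A = 12.566 mm², y = 100 mm, Ī = 12.566 mm⁴.
Centroid: ȳ = ΣA·y / ΣA = 56.304 mm.
Transfer each piece to the horizontal centroidal axis using Ī + A·d² with d = y − 56.304:
  flange: d = -46.304 mm → contributes +3 919 310 mm⁴
  web: d = 43.696 mm → contributes +7 761 933 mm⁴
  hole: d = 43.696 mm → contributes −24 006 mm⁴
Total I = 11 657 236 mm⁴.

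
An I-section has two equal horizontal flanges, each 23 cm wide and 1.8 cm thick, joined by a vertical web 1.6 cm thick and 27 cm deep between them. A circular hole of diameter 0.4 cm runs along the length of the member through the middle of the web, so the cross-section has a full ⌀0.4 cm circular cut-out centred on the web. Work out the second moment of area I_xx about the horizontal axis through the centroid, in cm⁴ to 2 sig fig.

Break the section into simple shapes (no overlaps), measuring from the bottom-left corner of the bounding box.
Bottom flange: 23 × 1.8, A = 41.4 cm², y = 0.9 cm, Ī = 11.18 cm⁴.
Web: 1.6 × 27, A = 43.2 cm², y = 15.3 cm, Ī = 2 624 cm⁴.
Top flange: 23 × 1.8, A = 41.4 cm², y = 29.7 cm, Ī = 11.18 cm⁴.
Hole (subtracted): ⌀0.4, A = 0.1257 cm², y = 15.3 cm, Ī = 0.001257 cm⁴.
By symmetry the centroid is at mid-height, ȳ = 15.3 cm.
Transfer each piece to the horizontal axis through the centroid using Ī + A·d² with d = y − 15.3:
  bottom flange: d = -14.4 cm → contributes +8 596 cm⁴
  web: d = 0 cm → contributes +2 624 cm⁴
  top flange: d = 14.4 cm → contributes +8 596 cm⁴
  hole: d = 0 cm → contributes −0.001257 cm⁴
Total I = 19 816 cm⁴.

I_xx ≈ 2.0 × 10⁴ cm⁴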